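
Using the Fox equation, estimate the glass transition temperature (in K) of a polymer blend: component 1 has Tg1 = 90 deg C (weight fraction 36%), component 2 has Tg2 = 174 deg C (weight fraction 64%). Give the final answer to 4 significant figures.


1/Tg = w1/Tg1 + w2/Tg2 (in Kelvin)
Tg1 = 363.15 K, Tg2 = 447.15 K
1/Tg = 0.36/363.15 + 0.64/447.15
Tg = 412.8 K


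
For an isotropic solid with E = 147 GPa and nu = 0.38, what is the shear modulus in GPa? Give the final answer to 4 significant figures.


G = E / (2*(1+nu))
G = 147 / (2*(1+0.38))
G = 53.26 GPa


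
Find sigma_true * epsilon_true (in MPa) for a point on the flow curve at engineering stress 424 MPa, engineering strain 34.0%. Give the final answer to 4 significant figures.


sigma_true = sigma_eng * (1 + epsilon_eng)
sigma_true = 424 * (1 + 0.34) = 568.16 MPa
epsilon_true = ln(1 + epsilon_eng)
epsilon_true = ln(1 + 0.34) = 0.29267
sigma_true * epsilon_true = 568.16 * 0.29267 = 166.3 MPa


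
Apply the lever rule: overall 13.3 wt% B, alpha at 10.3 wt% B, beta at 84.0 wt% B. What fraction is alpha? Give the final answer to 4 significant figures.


f_alpha = (C_beta - C0) / (C_beta - C_alpha)
f_alpha = (84.0 - 13.3) / (84.0 - 10.3)
f_alpha = 0.9593


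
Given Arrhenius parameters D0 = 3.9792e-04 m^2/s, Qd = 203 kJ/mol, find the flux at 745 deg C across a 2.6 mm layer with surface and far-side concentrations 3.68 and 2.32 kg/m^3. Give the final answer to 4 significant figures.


Step 1: D = D0 * exp(-Qd/(R*T))
T = 745 + 273.15 = 1018.15 K
D = 3.9792e-04 * exp(-203e3 / (8.314 * 1018.15)) = 1.53043e-14 m^2/s
Step 2: J = D * (C1 - C2) / dx
J = 1.53043e-14 * (3.68 - 2.32) / 2.6e-03
J = 8.005e-12 kg/(m^2*s)


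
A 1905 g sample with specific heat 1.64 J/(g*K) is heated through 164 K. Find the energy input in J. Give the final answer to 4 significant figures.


Q = m * cp * dT
Q = 1905 * 1.64 * 164
Q = 512400 J


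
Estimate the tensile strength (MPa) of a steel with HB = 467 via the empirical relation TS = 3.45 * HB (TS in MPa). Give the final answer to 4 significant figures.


TS (MPa) = 3.45 * HB
TS = 3.45 * 467
TS = 1611 MPa


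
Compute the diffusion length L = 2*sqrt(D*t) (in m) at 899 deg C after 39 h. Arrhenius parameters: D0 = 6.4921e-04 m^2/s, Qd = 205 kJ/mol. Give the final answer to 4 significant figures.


Step 1: D = D0 * exp(-Qd/(R*T))
T = 1172.15 K
D = 6.4921e-04 * exp(-205e3 / (8.314 * 1172.15)) = 4.74919e-13 m^2/s
Step 2: L = 2*sqrt(D*t)
t = 39 h = 140400 s
L = 2*sqrt(4.74919e-13 * 140400) = 5.164e-04 m


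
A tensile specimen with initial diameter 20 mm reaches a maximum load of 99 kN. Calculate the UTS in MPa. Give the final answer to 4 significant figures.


A0 = pi*(d/2)^2 = pi*(20/2)^2 = 314.159 mm^2
UTS = F_max / A0 = 99*1000 / 314.159
UTS = 315.1 MPa


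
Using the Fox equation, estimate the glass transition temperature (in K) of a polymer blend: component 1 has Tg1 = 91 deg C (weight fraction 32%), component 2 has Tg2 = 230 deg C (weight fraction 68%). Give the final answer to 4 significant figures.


1/Tg = w1/Tg1 + w2/Tg2 (in Kelvin)
Tg1 = 364.15 K, Tg2 = 503.15 K
1/Tg = 0.32/364.15 + 0.68/503.15
Tg = 448.4 K


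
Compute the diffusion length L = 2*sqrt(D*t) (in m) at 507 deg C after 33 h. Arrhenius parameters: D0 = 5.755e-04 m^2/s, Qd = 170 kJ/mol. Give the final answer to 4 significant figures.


Step 1: D = D0 * exp(-Qd/(R*T))
T = 780.15 K
D = 5.755e-04 * exp(-170e3 / (8.314 * 780.15)) = 2.38424e-15 m^2/s
Step 2: L = 2*sqrt(D*t)
t = 33 h = 118800 s
L = 2*sqrt(2.38424e-15 * 118800) = 3.366e-05 m


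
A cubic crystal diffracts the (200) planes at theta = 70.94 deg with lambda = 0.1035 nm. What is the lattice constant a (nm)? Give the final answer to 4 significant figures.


d = lambda / (2*sin(theta))
d = 0.1035 / (2*sin(70.94 deg))
d = 0.0547516 nm
a = d * sqrt(h^2+k^2+l^2) = 0.0547516 * sqrt(4)
a = 0.1095 nm


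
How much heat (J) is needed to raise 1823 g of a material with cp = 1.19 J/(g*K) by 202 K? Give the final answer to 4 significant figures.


Q = m * cp * dT
Q = 1823 * 1.19 * 202
Q = 438200 J


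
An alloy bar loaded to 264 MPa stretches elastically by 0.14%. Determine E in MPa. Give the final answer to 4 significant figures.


E = sigma / epsilon
epsilon = 0.14% = 1.4e-03
E = 264 / 1.4e-03
E = 188600 MPa


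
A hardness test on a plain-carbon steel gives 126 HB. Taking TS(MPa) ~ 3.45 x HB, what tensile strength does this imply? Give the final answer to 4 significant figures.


TS (MPa) = 3.45 * HB
TS = 3.45 * 126
TS = 434.7 MPa


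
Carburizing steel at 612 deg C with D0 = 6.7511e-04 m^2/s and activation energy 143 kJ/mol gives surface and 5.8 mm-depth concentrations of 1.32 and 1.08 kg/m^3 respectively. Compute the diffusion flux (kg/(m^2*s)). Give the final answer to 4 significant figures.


Step 1: D = D0 * exp(-Qd/(R*T))
T = 612 + 273.15 = 885.15 K
D = 6.7511e-04 * exp(-143e3 / (8.314 * 885.15)) = 2.45656e-12 m^2/s
Step 2: J = D * (C1 - C2) / dx
J = 2.45656e-12 * (1.32 - 1.08) / 5.8e-03
J = 1.017e-10 kg/(m^2*s)


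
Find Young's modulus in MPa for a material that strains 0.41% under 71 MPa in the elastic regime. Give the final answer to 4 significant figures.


E = sigma / epsilon
epsilon = 0.41% = 4.1e-03
E = 71 / 4.1e-03
E = 17320 MPa


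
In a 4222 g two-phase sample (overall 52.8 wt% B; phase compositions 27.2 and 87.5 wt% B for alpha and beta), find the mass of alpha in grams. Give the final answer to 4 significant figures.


f_alpha = (C_beta - C0) / (C_beta - C_alpha)
f_alpha = (87.5 - 52.8) / (87.5 - 27.2) = 0.575456
m_alpha = f_alpha * m_total = 0.575456 * 4222 = 2430 g


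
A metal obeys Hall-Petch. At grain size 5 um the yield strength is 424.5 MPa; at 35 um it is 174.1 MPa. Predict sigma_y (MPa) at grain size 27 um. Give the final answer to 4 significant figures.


sigma_y = sigma0 + k / sqrt(d)
1/sqrt(d1) = 1/sqrt(5e-06) = 447.214;  1/sqrt(d2) = 169.031
k = (sigma1 - sigma2) / (1/sqrt(d1) - 1/sqrt(d2)) = (424.5 - 174.1) / (447.214 - 169.031) = 0.900128 MPa*m^0.5
sigma0 = sigma1 - k/sqrt(d1) = 424.5 - 0.900128*447.214 = 21.9506 MPa
sigma_y(d3) = 21.9506 + 0.900128 / sqrt(2.7e-05) = 195.2 MPa


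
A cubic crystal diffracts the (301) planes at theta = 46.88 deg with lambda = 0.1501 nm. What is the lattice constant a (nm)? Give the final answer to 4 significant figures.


d = lambda / (2*sin(theta))
d = 0.1501 / (2*sin(46.88 deg))
d = 0.102819 nm
a = d * sqrt(h^2+k^2+l^2) = 0.102819 * sqrt(10)
a = 0.3251 nm


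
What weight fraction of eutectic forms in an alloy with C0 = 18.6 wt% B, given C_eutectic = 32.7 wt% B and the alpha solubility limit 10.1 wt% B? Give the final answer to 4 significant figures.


f_primary = (C_e - C0) / (C_e - C_alpha_max)
f_primary = (32.7 - 18.6) / (32.7 - 10.1)
f_primary = 0.623894
f_eutectic = 1 - 0.623894 = 0.3761


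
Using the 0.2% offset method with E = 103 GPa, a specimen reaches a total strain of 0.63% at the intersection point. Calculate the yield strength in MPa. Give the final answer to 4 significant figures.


Offset strain = 0.002
Elastic strain at yield = total_strain - offset = 6.3e-03 - 0.002 = 4.3e-03
sigma_y = E * elastic_strain = 103000 * 4.3e-03
sigma_y = 442.9 MPa


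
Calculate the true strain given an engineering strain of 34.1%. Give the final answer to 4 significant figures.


epsilon_true = ln(1 + epsilon_eng)
epsilon_true = ln(1 + 0.341)
epsilon_true = 0.2934


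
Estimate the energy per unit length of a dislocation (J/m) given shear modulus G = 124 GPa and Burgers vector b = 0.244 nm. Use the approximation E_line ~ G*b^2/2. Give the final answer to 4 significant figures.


E = G*b^2/2
b = 0.244 nm = 2.44e-10 m
G = 124 GPa = 1.24e+11 Pa
E = 0.5 * 1.24e+11 * (2.44e-10)^2
E = 3.691e-09 J/m


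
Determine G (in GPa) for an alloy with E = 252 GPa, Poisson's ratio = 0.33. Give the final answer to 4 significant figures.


G = E / (2*(1+nu))
G = 252 / (2*(1+0.33))
G = 94.74 GPa


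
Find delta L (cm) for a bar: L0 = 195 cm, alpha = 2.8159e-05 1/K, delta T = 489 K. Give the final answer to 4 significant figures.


dL = L0 * alpha * dT
dL = 195 * 2.8159e-05 * 489
dL = 2.685 cm


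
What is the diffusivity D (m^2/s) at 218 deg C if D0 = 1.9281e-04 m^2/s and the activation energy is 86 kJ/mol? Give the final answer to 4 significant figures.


D = D0 * exp(-Qd / (R*T))
T = 491.15 K
D = 1.9281e-04 * exp(-86e3 / (8.314 * 491.15))
D = 1.376e-13 m^2/s


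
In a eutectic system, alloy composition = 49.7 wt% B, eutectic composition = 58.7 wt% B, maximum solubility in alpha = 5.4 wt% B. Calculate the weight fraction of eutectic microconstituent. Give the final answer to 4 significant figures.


f_primary = (C_e - C0) / (C_e - C_alpha_max)
f_primary = (58.7 - 49.7) / (58.7 - 5.4)
f_primary = 0.168856
f_eutectic = 1 - 0.168856 = 0.8311


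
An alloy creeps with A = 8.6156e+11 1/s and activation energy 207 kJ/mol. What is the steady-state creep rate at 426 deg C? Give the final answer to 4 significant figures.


rate = A * exp(-Q / (R*T))
T = 426 + 273.15 = 699.15 K
rate = 8.6156e+11 * exp(-207e3 / (8.314 * 699.15))
rate = 2.947e-04 1/s


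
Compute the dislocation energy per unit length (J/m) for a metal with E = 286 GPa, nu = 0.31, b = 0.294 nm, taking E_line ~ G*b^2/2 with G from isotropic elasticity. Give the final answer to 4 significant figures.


Step 1: G = E / (2*(1+nu))
G = 286 / (2*(1+0.31)) = 109.16 GPa = 1.0916e+11 Pa
Step 2: E_line = G*b^2/2
b = 0.294 nm = 2.94e-10 m
E_line = 0.5 * 1.0916e+11 * (2.94e-10)^2 = 4.718e-09 J/m


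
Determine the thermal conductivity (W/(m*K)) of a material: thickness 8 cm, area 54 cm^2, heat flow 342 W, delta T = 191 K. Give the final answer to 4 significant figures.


k = Q*L / (A*dT)
L = 0.08 m, A = 5.4e-03 m^2
k = 342 * 0.08 / (5.4e-03 * 191)
k = 26.53 W/(m*K)


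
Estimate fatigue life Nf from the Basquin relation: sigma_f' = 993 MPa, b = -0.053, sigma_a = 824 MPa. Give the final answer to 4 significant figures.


sigma_a = sigma_f' * (2*Nf)^b
2*Nf = (sigma_a / sigma_f')^(1/b)
2*Nf = (824 / 993)^(1/-0.053)
2*Nf = 33.7845
Nf = 16.89 cycles


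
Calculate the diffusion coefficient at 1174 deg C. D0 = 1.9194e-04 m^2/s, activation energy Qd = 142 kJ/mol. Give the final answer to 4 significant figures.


D = D0 * exp(-Qd / (R*T))
T = 1447.15 K
D = 1.9194e-04 * exp(-142e3 / (8.314 * 1447.15))
D = 1.437e-09 m^2/s


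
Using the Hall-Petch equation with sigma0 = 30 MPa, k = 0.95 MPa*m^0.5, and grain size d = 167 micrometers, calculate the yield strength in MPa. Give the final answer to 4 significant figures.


sigma_y = sigma0 + k / sqrt(d)
d = 167 um = 1.67e-04 m
sigma_y = 30 + 0.95 / sqrt(1.67e-04)
sigma_y = 103.5 MPa


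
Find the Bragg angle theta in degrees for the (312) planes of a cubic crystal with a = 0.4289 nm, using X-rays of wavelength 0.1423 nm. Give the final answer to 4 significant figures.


d = a / sqrt(h^2+k^2+l^2)
d = 0.4289 / sqrt(14) = 0.114628 nm
lambda = 2*d*sin(theta)  =>  sin(theta) = lambda / (2*d)
sin(theta) = 0.1423 / (2 * 0.114628) = 0.620702
theta = 38.37 deg


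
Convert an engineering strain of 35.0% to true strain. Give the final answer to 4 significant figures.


epsilon_true = ln(1 + epsilon_eng)
epsilon_true = ln(1 + 0.35)
epsilon_true = 0.3001


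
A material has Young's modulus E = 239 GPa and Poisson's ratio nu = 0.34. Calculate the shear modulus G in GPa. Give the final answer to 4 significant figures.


G = E / (2*(1+nu))
G = 239 / (2*(1+0.34))
G = 89.18 GPa


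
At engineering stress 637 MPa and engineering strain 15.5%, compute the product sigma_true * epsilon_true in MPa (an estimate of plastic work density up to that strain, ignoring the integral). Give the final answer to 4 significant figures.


sigma_true = sigma_eng * (1 + epsilon_eng)
sigma_true = 637 * (1 + 0.155) = 735.735 MPa
epsilon_true = ln(1 + epsilon_eng)
epsilon_true = ln(1 + 0.155) = 0.1441
sigma_true * epsilon_true = 735.735 * 0.1441 = 106 MPa


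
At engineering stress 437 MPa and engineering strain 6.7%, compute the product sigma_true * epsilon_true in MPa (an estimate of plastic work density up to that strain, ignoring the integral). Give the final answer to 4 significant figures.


sigma_true = sigma_eng * (1 + epsilon_eng)
sigma_true = 437 * (1 + 0.067) = 466.279 MPa
epsilon_true = ln(1 + epsilon_eng)
epsilon_true = ln(1 + 0.067) = 0.064851
sigma_true * epsilon_true = 466.279 * 0.064851 = 30.24 MPa


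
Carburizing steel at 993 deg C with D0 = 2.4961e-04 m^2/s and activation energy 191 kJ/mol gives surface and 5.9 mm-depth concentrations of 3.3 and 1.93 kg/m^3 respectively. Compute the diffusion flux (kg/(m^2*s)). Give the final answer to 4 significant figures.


Step 1: D = D0 * exp(-Qd/(R*T))
T = 993 + 273.15 = 1266.15 K
D = 2.4961e-04 * exp(-191e3 / (8.314 * 1266.15)) = 3.29101e-12 m^2/s
Step 2: J = D * (C1 - C2) / dx
J = 3.29101e-12 * (3.3 - 1.93) / 5.9e-03
J = 7.642e-10 kg/(m^2*s)


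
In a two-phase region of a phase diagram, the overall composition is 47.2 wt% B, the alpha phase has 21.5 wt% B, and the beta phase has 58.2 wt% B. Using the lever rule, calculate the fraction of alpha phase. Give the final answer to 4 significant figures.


f_alpha = (C_beta - C0) / (C_beta - C_alpha)
f_alpha = (58.2 - 47.2) / (58.2 - 21.5)
f_alpha = 0.2997


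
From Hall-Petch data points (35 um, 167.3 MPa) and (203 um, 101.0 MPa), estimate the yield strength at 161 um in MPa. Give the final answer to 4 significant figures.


sigma_y = sigma0 + k / sqrt(d)
1/sqrt(d1) = 1/sqrt(3.5e-05) = 169.031;  1/sqrt(d2) = 70.1862
k = (sigma1 - sigma2) / (1/sqrt(d1) - 1/sqrt(d2)) = (167.3 - 101.0) / (169.031 - 70.1862) = 0.67075 MPa*m^0.5
sigma0 = sigma1 - k/sqrt(d1) = 167.3 - 0.67075*169.031 = 53.9226 MPa
sigma_y(d3) = 53.9226 + 0.67075 / sqrt(1.61e-04) = 106.8 MPa


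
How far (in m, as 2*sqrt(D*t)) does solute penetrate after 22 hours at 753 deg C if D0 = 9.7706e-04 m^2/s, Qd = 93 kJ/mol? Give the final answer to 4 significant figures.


Step 1: D = D0 * exp(-Qd/(R*T))
T = 1026.15 K
D = 9.7706e-04 * exp(-93e3 / (8.314 * 1026.15)) = 1.80187e-08 m^2/s
Step 2: L = 2*sqrt(D*t)
t = 22 h = 79200 s
L = 2*sqrt(1.80187e-08 * 79200) = 0.07555 m


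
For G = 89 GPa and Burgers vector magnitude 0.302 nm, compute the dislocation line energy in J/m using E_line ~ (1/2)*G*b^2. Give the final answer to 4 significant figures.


E = G*b^2/2
b = 0.302 nm = 3.02e-10 m
G = 89 GPa = 8.9e+10 Pa
E = 0.5 * 8.9e+10 * (3.02e-10)^2
E = 4.059e-09 J/m


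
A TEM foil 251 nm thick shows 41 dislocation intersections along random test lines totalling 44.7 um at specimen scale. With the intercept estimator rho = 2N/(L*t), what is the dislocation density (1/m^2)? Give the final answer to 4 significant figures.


rho = 2N / (L * t)
L = 44.7 um = 4.47e-05 m, t = 251 nm = 2.51e-07 m
rho = 2 * 41 / (4.47e-05 * 2.51e-07)
rho = 7.309e+12 1/m^2


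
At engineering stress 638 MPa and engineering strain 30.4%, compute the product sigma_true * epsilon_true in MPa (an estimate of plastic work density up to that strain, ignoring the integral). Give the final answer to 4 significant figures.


sigma_true = sigma_eng * (1 + epsilon_eng)
sigma_true = 638 * (1 + 0.304) = 831.952 MPa
epsilon_true = ln(1 + epsilon_eng)
epsilon_true = ln(1 + 0.304) = 0.265436
sigma_true * epsilon_true = 831.952 * 0.265436 = 220.8 MPa


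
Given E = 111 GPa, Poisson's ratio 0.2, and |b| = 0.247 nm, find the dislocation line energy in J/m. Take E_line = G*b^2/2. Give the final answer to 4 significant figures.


Step 1: G = E / (2*(1+nu))
G = 111 / (2*(1+0.2)) = 46.25 GPa = 4.625e+10 Pa
Step 2: E_line = G*b^2/2
b = 0.247 nm = 2.47e-10 m
E_line = 0.5 * 4.625e+10 * (2.47e-10)^2 = 1.411e-09 J/m


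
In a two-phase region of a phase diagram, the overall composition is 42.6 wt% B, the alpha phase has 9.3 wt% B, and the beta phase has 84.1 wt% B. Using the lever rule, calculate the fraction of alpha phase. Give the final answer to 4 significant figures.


f_alpha = (C_beta - C0) / (C_beta - C_alpha)
f_alpha = (84.1 - 42.6) / (84.1 - 9.3)
f_alpha = 0.5548


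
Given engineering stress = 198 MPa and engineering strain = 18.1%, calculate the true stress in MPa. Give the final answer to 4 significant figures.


sigma_true = sigma_eng * (1 + epsilon_eng)
sigma_true = 198 * (1 + 0.181)
sigma_true = 233.8 MPa


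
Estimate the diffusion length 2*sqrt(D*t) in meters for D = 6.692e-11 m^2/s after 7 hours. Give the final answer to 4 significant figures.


t = 7 hr = 25200 s
Diffusion length = 2*sqrt(D*t)
= 2*sqrt(6.692e-11 * 25200)
= 2.597e-03 m


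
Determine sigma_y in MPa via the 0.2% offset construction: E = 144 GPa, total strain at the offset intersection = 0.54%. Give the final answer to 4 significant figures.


Offset strain = 0.002
Elastic strain at yield = total_strain - offset = 5.4e-03 - 0.002 = 3.4e-03
sigma_y = E * elastic_strain = 144000 * 3.4e-03
sigma_y = 489.6 MPa


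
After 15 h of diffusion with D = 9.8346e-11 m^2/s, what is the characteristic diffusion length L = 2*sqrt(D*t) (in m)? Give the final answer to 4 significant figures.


t = 15 hr = 54000 s
Diffusion length = 2*sqrt(D*t)
= 2*sqrt(9.8346e-11 * 54000)
= 4.609e-03 m


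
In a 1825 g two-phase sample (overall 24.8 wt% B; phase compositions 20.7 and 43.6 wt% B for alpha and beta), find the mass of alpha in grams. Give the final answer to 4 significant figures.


f_alpha = (C_beta - C0) / (C_beta - C_alpha)
f_alpha = (43.6 - 24.8) / (43.6 - 20.7) = 0.820961
m_alpha = f_alpha * m_total = 0.820961 * 1825 = 1498 g


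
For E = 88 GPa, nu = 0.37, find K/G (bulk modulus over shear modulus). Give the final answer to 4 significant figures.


G = E / (2*(1+nu))
G = 88 / (2*(1+0.37)) = 32.1168 GPa
K = E / (3*(1-2*nu))
K = 88 / (3*(1-2*0.37)) = 112.821 GPa
K/G = 112.821 / 32.1168 = 3.513


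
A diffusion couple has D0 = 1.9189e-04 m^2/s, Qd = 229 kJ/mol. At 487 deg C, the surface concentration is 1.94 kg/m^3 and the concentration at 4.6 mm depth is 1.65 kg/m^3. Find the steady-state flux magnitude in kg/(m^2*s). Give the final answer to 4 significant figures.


Step 1: D = D0 * exp(-Qd/(R*T))
T = 487 + 273.15 = 760.15 K
D = 1.9189e-04 * exp(-229e3 / (8.314 * 760.15)) = 3.51939e-20 m^2/s
Step 2: J = D * (C1 - C2) / dx
J = 3.51939e-20 * (1.94 - 1.65) / 4.6e-03
J = 2.219e-18 kg/(m^2*s)


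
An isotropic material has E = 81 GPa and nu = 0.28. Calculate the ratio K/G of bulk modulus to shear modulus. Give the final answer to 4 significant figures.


G = E / (2*(1+nu))
G = 81 / (2*(1+0.28)) = 31.6406 GPa
K = E / (3*(1-2*nu))
K = 81 / (3*(1-2*0.28)) = 61.3636 GPa
K/G = 61.3636 / 31.6406 = 1.939


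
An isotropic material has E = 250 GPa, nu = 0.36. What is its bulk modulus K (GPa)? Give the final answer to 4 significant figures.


K = E / (3*(1-2*nu))
K = 250 / (3*(1-2*0.36))
K = 297.6 GPa


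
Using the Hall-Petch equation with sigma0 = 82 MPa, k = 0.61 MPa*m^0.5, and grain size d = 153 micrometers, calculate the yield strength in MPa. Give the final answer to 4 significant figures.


sigma_y = sigma0 + k / sqrt(d)
d = 153 um = 1.53e-04 m
sigma_y = 82 + 0.61 / sqrt(1.53e-04)
sigma_y = 131.3 MPa


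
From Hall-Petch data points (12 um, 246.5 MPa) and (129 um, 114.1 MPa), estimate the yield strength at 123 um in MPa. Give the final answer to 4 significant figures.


sigma_y = sigma0 + k / sqrt(d)
1/sqrt(d1) = 1/sqrt(1.2e-05) = 288.675;  1/sqrt(d2) = 88.0451
k = (sigma1 - sigma2) / (1/sqrt(d1) - 1/sqrt(d2)) = (246.5 - 114.1) / (288.675 - 88.0451) = 0.659921 MPa*m^0.5
sigma0 = sigma1 - k/sqrt(d1) = 246.5 - 0.659921*288.675 = 55.9972 MPa
sigma_y(d3) = 55.9972 + 0.659921 / sqrt(1.23e-04) = 115.5 MPa


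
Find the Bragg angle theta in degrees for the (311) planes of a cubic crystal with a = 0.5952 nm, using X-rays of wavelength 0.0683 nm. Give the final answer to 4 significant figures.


d = a / sqrt(h^2+k^2+l^2)
d = 0.5952 / sqrt(11) = 0.17946 nm
lambda = 2*d*sin(theta)  =>  sin(theta) = lambda / (2*d)
sin(theta) = 0.0683 / (2 * 0.17946) = 0.190294
theta = 10.97 deg


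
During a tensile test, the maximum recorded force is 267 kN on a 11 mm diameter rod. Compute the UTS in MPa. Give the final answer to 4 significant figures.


A0 = pi*(d/2)^2 = pi*(11/2)^2 = 95.0332 mm^2
UTS = F_max / A0 = 267*1000 / 95.0332
UTS = 2810 MPa


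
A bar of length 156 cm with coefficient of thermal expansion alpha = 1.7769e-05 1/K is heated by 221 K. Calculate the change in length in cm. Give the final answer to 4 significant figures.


dL = L0 * alpha * dT
dL = 156 * 1.7769e-05 * 221
dL = 0.6126 cm


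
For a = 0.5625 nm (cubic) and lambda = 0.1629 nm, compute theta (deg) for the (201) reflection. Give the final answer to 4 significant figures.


d = a / sqrt(h^2+k^2+l^2)
d = 0.5625 / sqrt(5) = 0.251558 nm
lambda = 2*d*sin(theta)  =>  sin(theta) = lambda / (2*d)
sin(theta) = 0.1629 / (2 * 0.251558) = 0.323783
theta = 18.89 deg


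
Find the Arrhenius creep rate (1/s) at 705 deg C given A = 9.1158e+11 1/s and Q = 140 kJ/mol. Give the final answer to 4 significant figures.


rate = A * exp(-Q / (R*T))
T = 705 + 273.15 = 978.15 K
rate = 9.1158e+11 * exp(-140e3 / (8.314 * 978.15))
rate = 30430 1/s


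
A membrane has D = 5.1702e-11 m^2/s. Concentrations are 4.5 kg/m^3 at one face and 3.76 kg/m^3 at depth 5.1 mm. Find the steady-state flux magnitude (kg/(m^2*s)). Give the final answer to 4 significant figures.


J = -D * (dC/dx) = D * (C1 - C2) / dx
J = 5.1702e-11 * (4.5 - 3.76) / 5.1e-03
J = 7.502e-09 kg/(m^2*s)


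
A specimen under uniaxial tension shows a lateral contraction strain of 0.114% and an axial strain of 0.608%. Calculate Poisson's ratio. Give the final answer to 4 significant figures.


nu = -epsilon_lat / epsilon_axial
Lateral strain is contraction (negative), so using magnitudes:
nu = 0.114 / 0.608
nu = 0.1875


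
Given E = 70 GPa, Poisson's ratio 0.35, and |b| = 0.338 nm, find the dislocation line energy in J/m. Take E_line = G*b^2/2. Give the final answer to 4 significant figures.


Step 1: G = E / (2*(1+nu))
G = 70 / (2*(1+0.35)) = 25.9259 GPa = 2.59259e+10 Pa
Step 2: E_line = G*b^2/2
b = 0.338 nm = 3.38e-10 m
E_line = 0.5 * 2.59259e+10 * (3.38e-10)^2 = 1.481e-09 J/m


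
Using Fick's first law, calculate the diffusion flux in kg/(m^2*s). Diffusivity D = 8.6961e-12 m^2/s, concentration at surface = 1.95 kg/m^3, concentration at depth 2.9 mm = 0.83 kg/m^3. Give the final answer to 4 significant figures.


J = -D * (dC/dx) = D * (C1 - C2) / dx
J = 8.6961e-12 * (1.95 - 0.83) / 2.9e-03
J = 3.358e-09 kg/(m^2*s)


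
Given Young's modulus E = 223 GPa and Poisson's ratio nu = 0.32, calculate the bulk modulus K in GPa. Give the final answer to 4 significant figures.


K = E / (3*(1-2*nu))
K = 223 / (3*(1-2*0.32))
K = 206.5 GPa


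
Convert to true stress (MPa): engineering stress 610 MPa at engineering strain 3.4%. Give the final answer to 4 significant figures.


sigma_true = sigma_eng * (1 + epsilon_eng)
sigma_true = 610 * (1 + 0.034)
sigma_true = 630.7 MPa


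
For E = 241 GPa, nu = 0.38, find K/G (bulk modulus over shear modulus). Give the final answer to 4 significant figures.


G = E / (2*(1+nu))
G = 241 / (2*(1+0.38)) = 87.3188 GPa
K = E / (3*(1-2*nu))
K = 241 / (3*(1-2*0.38)) = 334.722 GPa
K/G = 334.722 / 87.3188 = 3.833


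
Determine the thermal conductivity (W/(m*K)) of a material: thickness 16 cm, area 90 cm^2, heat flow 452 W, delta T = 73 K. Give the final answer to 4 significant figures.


k = Q*L / (A*dT)
L = 0.16 m, A = 9e-03 m^2
k = 452 * 0.16 / (9e-03 * 73)
k = 110.1 W/(m*K)


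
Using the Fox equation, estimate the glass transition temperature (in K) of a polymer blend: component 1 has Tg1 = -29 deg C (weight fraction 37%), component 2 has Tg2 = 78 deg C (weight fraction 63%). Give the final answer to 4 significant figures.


1/Tg = w1/Tg1 + w2/Tg2 (in Kelvin)
Tg1 = 244.15 K, Tg2 = 351.15 K
1/Tg = 0.37/244.15 + 0.63/351.15
Tg = 302.2 K


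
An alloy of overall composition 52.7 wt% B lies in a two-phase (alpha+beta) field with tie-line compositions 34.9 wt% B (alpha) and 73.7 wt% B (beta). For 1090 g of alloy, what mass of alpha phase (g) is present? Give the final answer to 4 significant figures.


f_alpha = (C_beta - C0) / (C_beta - C_alpha)
f_alpha = (73.7 - 52.7) / (73.7 - 34.9) = 0.541237
m_alpha = f_alpha * m_total = 0.541237 * 1090 = 589.9 g


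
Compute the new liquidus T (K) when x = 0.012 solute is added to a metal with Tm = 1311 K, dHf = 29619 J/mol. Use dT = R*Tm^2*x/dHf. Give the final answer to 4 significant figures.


dT = R*Tm^2*x / dHf
dT = 8.314 * 1311^2 * 0.012 / 29619
dT = 5.7893 K
T_new = 1311 - 5.7893 = 1305 K


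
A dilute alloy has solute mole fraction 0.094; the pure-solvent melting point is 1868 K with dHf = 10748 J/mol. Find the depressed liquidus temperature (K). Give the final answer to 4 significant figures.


dT = R*Tm^2*x / dHf
dT = 8.314 * 1868^2 * 0.094 / 10748
dT = 253.725 K
T_new = 1868 - 253.725 = 1614 K


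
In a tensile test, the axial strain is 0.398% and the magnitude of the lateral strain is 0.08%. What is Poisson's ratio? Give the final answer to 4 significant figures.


nu = -epsilon_lat / epsilon_axial
Lateral strain is contraction (negative), so using magnitudes:
nu = 0.08 / 0.398
nu = 0.201


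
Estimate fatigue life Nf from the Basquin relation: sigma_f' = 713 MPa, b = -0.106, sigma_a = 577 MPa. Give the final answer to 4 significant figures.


sigma_a = sigma_f' * (2*Nf)^b
2*Nf = (sigma_a / sigma_f')^(1/b)
2*Nf = (577 / 713)^(1/-0.106)
2*Nf = 7.36394
Nf = 3.682 cycles


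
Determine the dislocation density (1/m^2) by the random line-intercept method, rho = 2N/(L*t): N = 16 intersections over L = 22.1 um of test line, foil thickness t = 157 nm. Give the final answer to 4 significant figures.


rho = 2N / (L * t)
L = 22.1 um = 2.21e-05 m, t = 157 nm = 1.57e-07 m
rho = 2 * 16 / (2.21e-05 * 1.57e-07)
rho = 9.223e+12 1/m^2


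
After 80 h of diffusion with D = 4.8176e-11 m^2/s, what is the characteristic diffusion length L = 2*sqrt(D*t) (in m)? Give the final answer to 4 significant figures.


t = 80 hr = 288000 s
Diffusion length = 2*sqrt(D*t)
= 2*sqrt(4.8176e-11 * 288000)
= 7.45e-03 m


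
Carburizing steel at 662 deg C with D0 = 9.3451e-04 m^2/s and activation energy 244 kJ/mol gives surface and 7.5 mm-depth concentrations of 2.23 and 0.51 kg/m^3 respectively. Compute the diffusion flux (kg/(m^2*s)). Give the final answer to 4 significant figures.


Step 1: D = D0 * exp(-Qd/(R*T))
T = 662 + 273.15 = 935.15 K
D = 9.3451e-04 * exp(-244e3 / (8.314 * 935.15)) = 2.19277e-17 m^2/s
Step 2: J = D * (C1 - C2) / dx
J = 2.19277e-17 * (2.23 - 0.51) / 7.5e-03
J = 5.029e-15 kg/(m^2*s)


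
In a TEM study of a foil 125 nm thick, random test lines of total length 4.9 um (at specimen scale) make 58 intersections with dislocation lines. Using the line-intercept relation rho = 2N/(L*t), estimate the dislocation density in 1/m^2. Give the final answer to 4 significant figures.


rho = 2N / (L * t)
L = 4.9 um = 4.9e-06 m, t = 125 nm = 1.25e-07 m
rho = 2 * 58 / (4.9e-06 * 1.25e-07)
rho = 1.894e+14 1/m^2


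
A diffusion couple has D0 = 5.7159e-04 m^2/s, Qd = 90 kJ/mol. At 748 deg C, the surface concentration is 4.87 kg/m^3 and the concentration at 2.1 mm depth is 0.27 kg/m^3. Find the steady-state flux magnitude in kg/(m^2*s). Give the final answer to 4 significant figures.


Step 1: D = D0 * exp(-Qd/(R*T))
T = 748 + 273.15 = 1021.15 K
D = 5.7159e-04 * exp(-90e3 / (8.314 * 1021.15)) = 1.42289e-08 m^2/s
Step 2: J = D * (C1 - C2) / dx
J = 1.42289e-08 * (4.87 - 0.27) / 2.1e-03
J = 3.117e-05 kg/(m^2*s)


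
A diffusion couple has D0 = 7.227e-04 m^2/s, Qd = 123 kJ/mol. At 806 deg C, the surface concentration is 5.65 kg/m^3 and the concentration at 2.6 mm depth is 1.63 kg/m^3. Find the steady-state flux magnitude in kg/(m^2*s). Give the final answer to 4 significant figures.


Step 1: D = D0 * exp(-Qd/(R*T))
T = 806 + 273.15 = 1079.15 K
D = 7.227e-04 * exp(-123e3 / (8.314 * 1079.15)) = 8.03734e-10 m^2/s
Step 2: J = D * (C1 - C2) / dx
J = 8.03734e-10 * (5.65 - 1.63) / 2.6e-03
J = 1.243e-06 kg/(m^2*s)


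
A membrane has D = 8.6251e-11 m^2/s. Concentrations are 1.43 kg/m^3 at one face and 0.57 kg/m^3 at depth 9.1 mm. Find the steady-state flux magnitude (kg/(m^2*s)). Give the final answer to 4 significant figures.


J = -D * (dC/dx) = D * (C1 - C2) / dx
J = 8.6251e-11 * (1.43 - 0.57) / 9.1e-03
J = 8.151e-09 kg/(m^2*s)


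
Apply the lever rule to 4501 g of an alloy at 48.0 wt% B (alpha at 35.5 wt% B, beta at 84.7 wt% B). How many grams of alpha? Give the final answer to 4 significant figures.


f_alpha = (C_beta - C0) / (C_beta - C_alpha)
f_alpha = (84.7 - 48.0) / (84.7 - 35.5) = 0.745935
m_alpha = f_alpha * m_total = 0.745935 * 4501 = 3357 g


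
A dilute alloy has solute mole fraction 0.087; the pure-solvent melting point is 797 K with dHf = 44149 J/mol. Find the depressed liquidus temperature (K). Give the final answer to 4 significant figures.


dT = R*Tm^2*x / dHf
dT = 8.314 * 797^2 * 0.087 / 44149
dT = 10.407 K
T_new = 797 - 10.407 = 786.6 K


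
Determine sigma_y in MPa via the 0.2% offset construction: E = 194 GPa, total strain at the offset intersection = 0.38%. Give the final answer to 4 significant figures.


Offset strain = 0.002
Elastic strain at yield = total_strain - offset = 3.8e-03 - 0.002 = 1.8e-03
sigma_y = E * elastic_strain = 194000 * 1.8e-03
sigma_y = 349.2 MPa


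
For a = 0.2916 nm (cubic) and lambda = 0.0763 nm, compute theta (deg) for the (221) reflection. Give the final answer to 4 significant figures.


d = a / sqrt(h^2+k^2+l^2)
d = 0.2916 / sqrt(9) = 0.0972 nm
lambda = 2*d*sin(theta)  =>  sin(theta) = lambda / (2*d)
sin(theta) = 0.0763 / (2 * 0.0972) = 0.39249
theta = 23.11 deg


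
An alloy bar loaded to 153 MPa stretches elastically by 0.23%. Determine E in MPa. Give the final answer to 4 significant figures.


E = sigma / epsilon
epsilon = 0.23% = 2.3e-03
E = 153 / 2.3e-03
E = 66520 MPa


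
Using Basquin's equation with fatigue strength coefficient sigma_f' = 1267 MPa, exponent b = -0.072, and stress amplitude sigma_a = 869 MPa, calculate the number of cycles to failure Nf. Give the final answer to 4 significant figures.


sigma_a = sigma_f' * (2*Nf)^b
2*Nf = (sigma_a / sigma_f')^(1/b)
2*Nf = (869 / 1267)^(1/-0.072)
2*Nf = 188.105
Nf = 94.05 cycles


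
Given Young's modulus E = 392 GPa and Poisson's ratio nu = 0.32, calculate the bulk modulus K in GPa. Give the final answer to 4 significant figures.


K = E / (3*(1-2*nu))
K = 392 / (3*(1-2*0.32))
K = 363 GPa


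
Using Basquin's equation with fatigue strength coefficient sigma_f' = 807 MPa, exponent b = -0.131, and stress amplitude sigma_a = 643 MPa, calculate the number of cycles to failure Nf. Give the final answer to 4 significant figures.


sigma_a = sigma_f' * (2*Nf)^b
2*Nf = (sigma_a / sigma_f')^(1/b)
2*Nf = (643 / 807)^(1/-0.131)
2*Nf = 5.66434
Nf = 2.832 cycles


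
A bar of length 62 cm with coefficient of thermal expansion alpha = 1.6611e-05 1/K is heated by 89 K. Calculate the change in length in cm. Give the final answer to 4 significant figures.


dL = L0 * alpha * dT
dL = 62 * 1.6611e-05 * 89
dL = 0.09166 cm


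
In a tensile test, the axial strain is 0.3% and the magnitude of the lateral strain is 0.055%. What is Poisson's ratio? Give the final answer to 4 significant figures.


nu = -epsilon_lat / epsilon_axial
Lateral strain is contraction (negative), so using magnitudes:
nu = 0.055 / 0.3
nu = 0.1833


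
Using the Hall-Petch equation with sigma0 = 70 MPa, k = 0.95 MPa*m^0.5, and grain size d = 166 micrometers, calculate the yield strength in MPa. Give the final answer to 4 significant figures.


sigma_y = sigma0 + k / sqrt(d)
d = 166 um = 1.66e-04 m
sigma_y = 70 + 0.95 / sqrt(1.66e-04)
sigma_y = 143.7 MPa


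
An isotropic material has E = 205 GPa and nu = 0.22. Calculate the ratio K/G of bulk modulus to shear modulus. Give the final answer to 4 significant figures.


G = E / (2*(1+nu))
G = 205 / (2*(1+0.22)) = 84.0164 GPa
K = E / (3*(1-2*nu))
K = 205 / (3*(1-2*0.22)) = 122.024 GPa
K/G = 122.024 / 84.0164 = 1.452


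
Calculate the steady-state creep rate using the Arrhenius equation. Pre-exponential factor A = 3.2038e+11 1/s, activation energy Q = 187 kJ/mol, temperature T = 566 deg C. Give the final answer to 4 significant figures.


rate = A * exp(-Q / (R*T))
T = 566 + 273.15 = 839.15 K
rate = 3.2038e+11 * exp(-187e3 / (8.314 * 839.15))
rate = 0.7329 1/s


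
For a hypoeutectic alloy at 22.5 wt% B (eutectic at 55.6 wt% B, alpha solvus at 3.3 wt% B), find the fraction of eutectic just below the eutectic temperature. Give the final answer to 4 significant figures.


f_primary = (C_e - C0) / (C_e - C_alpha_max)
f_primary = (55.6 - 22.5) / (55.6 - 3.3)
f_primary = 0.632887
f_eutectic = 1 - 0.632887 = 0.3671


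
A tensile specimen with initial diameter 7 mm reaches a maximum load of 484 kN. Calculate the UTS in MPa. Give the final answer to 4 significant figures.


A0 = pi*(d/2)^2 = pi*(7/2)^2 = 38.4845 mm^2
UTS = F_max / A0 = 484*1000 / 38.4845
UTS = 12580 MPa


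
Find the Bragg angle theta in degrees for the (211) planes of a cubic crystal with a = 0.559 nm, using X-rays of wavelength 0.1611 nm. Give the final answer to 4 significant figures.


d = a / sqrt(h^2+k^2+l^2)
d = 0.559 / sqrt(6) = 0.228211 nm
lambda = 2*d*sin(theta)  =>  sin(theta) = lambda / (2*d)
sin(theta) = 0.1611 / (2 * 0.228211) = 0.352963
theta = 20.67 deg


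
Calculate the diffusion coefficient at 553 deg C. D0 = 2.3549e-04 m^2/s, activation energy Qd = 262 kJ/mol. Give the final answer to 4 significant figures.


D = D0 * exp(-Qd / (R*T))
T = 826.15 K
D = 2.3549e-04 * exp(-262e3 / (8.314 * 826.15))
D = 6.397e-21 m^2/s


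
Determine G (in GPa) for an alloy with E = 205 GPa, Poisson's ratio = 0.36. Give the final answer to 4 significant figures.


G = E / (2*(1+nu))
G = 205 / (2*(1+0.36))
G = 75.37 GPa


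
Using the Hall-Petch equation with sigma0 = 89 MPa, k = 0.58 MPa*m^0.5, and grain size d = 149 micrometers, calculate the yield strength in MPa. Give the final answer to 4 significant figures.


sigma_y = sigma0 + k / sqrt(d)
d = 149 um = 1.49e-04 m
sigma_y = 89 + 0.58 / sqrt(1.49e-04)
sigma_y = 136.5 MPa


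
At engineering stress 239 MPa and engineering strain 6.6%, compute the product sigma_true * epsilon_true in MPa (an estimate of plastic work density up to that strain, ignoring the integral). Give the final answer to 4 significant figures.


sigma_true = sigma_eng * (1 + epsilon_eng)
sigma_true = 239 * (1 + 0.066) = 254.774 MPa
epsilon_true = ln(1 + epsilon_eng)
epsilon_true = ln(1 + 0.066) = 0.0639133
sigma_true * epsilon_true = 254.774 * 0.0639133 = 16.28 MPa


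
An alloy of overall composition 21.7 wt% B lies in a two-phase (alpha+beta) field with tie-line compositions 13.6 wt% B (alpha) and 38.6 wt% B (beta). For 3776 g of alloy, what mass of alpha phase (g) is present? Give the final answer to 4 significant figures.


f_alpha = (C_beta - C0) / (C_beta - C_alpha)
f_alpha = (38.6 - 21.7) / (38.6 - 13.6) = 0.676
m_alpha = f_alpha * m_total = 0.676 * 3776 = 2553 g


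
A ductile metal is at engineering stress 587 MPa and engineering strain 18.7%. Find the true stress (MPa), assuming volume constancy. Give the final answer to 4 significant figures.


sigma_true = sigma_eng * (1 + epsilon_eng)
sigma_true = 587 * (1 + 0.187)
sigma_true = 696.8 MPa


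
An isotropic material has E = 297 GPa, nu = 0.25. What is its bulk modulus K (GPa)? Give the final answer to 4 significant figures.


K = E / (3*(1-2*nu))
K = 297 / (3*(1-2*0.25))
K = 198 GPa


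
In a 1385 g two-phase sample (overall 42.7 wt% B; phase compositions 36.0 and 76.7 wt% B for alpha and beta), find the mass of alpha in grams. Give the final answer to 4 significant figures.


f_alpha = (C_beta - C0) / (C_beta - C_alpha)
f_alpha = (76.7 - 42.7) / (76.7 - 36.0) = 0.835381
m_alpha = f_alpha * m_total = 0.835381 * 1385 = 1157 g


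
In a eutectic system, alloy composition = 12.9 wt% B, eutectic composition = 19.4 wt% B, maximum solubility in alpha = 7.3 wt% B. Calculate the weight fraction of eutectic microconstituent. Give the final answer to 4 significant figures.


f_primary = (C_e - C0) / (C_e - C_alpha_max)
f_primary = (19.4 - 12.9) / (19.4 - 7.3)
f_primary = 0.53719
f_eutectic = 1 - 0.53719 = 0.4628


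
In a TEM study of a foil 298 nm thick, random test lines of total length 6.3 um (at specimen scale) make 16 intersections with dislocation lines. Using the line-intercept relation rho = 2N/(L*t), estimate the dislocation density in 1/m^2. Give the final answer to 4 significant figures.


rho = 2N / (L * t)
L = 6.3 um = 6.3e-06 m, t = 298 nm = 2.98e-07 m
rho = 2 * 16 / (6.3e-06 * 2.98e-07)
rho = 1.704e+13 1/m^2


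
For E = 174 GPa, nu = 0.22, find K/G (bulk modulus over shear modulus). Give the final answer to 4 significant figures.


G = E / (2*(1+nu))
G = 174 / (2*(1+0.22)) = 71.3115 GPa
K = E / (3*(1-2*nu))
K = 174 / (3*(1-2*0.22)) = 103.571 GPa
K/G = 103.571 / 71.3115 = 1.452


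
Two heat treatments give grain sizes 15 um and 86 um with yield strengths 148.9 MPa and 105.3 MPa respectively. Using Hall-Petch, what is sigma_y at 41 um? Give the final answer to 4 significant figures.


sigma_y = sigma0 + k / sqrt(d)
1/sqrt(d1) = 1/sqrt(1.5e-05) = 258.199;  1/sqrt(d2) = 107.833
k = (sigma1 - sigma2) / (1/sqrt(d1) - 1/sqrt(d2)) = (148.9 - 105.3) / (258.199 - 107.833) = 0.289959 MPa*m^0.5
sigma0 = sigma1 - k/sqrt(d1) = 148.9 - 0.289959*258.199 = 74.0329 MPa
sigma_y(d3) = 74.0329 + 0.289959 / sqrt(4.1e-05) = 119.3 MPa


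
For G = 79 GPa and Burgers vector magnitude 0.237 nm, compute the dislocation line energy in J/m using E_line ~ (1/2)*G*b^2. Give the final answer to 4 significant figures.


E = G*b^2/2
b = 0.237 nm = 2.37e-10 m
G = 79 GPa = 7.9e+10 Pa
E = 0.5 * 7.9e+10 * (2.37e-10)^2
E = 2.219e-09 J/m


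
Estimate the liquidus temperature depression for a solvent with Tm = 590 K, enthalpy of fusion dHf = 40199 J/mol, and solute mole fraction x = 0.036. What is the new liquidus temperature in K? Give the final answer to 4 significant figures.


dT = R*Tm^2*x / dHf
dT = 8.314 * 590^2 * 0.036 / 40199
dT = 2.5918 K
T_new = 590 - 2.5918 = 587.4 K


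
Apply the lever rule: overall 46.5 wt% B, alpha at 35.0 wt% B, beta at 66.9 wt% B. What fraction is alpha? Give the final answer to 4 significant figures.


f_alpha = (C_beta - C0) / (C_beta - C_alpha)
f_alpha = (66.9 - 46.5) / (66.9 - 35.0)
f_alpha = 0.6395


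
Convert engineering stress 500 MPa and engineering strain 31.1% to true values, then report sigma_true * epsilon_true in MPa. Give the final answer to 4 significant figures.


sigma_true = sigma_eng * (1 + epsilon_eng)
sigma_true = 500 * (1 + 0.311) = 655.5 MPa
epsilon_true = ln(1 + epsilon_eng)
epsilon_true = ln(1 + 0.311) = 0.27079
sigma_true * epsilon_true = 655.5 * 0.27079 = 177.5 MPa


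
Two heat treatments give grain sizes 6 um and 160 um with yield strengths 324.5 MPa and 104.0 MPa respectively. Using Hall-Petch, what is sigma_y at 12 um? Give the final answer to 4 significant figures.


sigma_y = sigma0 + k / sqrt(d)
1/sqrt(d1) = 1/sqrt(6e-06) = 408.248;  1/sqrt(d2) = 79.0569
k = (sigma1 - sigma2) / (1/sqrt(d1) - 1/sqrt(d2)) = (324.5 - 104.0) / (408.248 - 79.0569) = 0.669823 MPa*m^0.5
sigma0 = sigma1 - k/sqrt(d1) = 324.5 - 0.669823*408.248 = 51.0458 MPa
sigma_y(d3) = 51.0458 + 0.669823 / sqrt(1.2e-05) = 244.4 MPa


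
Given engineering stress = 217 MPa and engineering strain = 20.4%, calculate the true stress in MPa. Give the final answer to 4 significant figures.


sigma_true = sigma_eng * (1 + epsilon_eng)
sigma_true = 217 * (1 + 0.204)
sigma_true = 261.3 MPa
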